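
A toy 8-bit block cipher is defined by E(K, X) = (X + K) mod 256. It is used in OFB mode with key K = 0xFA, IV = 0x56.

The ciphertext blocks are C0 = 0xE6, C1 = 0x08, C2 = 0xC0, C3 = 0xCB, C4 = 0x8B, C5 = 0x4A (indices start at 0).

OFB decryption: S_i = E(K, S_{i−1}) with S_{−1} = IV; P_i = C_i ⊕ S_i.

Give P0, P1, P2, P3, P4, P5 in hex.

P0: S = E(K, 0x56) = 0x50; 0xE6 ⊕ 0x50 = 0xB6.
P1: S = E(K, 0x50) = 0x4A; 0x08 ⊕ 0x4A = 0x42.
P2: S = E(K, 0x4A) = 0x44; 0xC0 ⊕ 0x44 = 0x84.
P3: S = E(K, 0x44) = 0x3E; 0xCB ⊕ 0x3E = 0xF5.
P4: S = E(K, 0x3E) = 0x38; 0x8B ⊕ 0x38 = 0xB3.
P5: S = E(K, 0x38) = 0x32; 0x4A ⊕ 0x32 = 0x78.

P0 = 0xB6, P1 = 0x42, P2 = 0x84, P3 = 0xF5, P4 = 0xB3, P5 = 0x78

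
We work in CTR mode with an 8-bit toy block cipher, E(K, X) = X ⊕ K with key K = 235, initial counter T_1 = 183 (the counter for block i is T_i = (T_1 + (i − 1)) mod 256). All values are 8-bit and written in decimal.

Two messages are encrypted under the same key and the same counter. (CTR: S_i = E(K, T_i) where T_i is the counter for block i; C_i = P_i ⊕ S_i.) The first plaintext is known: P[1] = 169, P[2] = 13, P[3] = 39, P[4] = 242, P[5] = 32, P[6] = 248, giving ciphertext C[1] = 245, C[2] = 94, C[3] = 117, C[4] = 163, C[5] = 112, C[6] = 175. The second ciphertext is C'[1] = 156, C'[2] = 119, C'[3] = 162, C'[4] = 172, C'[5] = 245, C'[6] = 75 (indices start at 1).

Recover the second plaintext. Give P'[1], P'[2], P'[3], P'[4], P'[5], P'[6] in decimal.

In CTR with a reused counter, both messages share the same keystream S_i, so C_i ⊕ C'_i = P_i ⊕ P'_i and thus P'_i = P_i ⊕ C_i ⊕ C'_i.
P'[1]: 169 ⊕ 245 ⊕ 156 = 192.
P'[2]: 13 ⊕ 94 ⊕ 119 = 36.
P'[3]: 39 ⊕ 117 ⊕ 162 = 240.
P'[4]: 242 ⊕ 163 ⊕ 172 = 253.
P'[5]: 32 ⊕ 112 ⊕ 245 = 165.
P'[6]: 248 ⊕ 175 ⊕ 75 = 28.

P'[1] = 192, P'[2] = 36, P'[3] = 240, P'[4] = 253, P'[5] = 165, P'[6] = 28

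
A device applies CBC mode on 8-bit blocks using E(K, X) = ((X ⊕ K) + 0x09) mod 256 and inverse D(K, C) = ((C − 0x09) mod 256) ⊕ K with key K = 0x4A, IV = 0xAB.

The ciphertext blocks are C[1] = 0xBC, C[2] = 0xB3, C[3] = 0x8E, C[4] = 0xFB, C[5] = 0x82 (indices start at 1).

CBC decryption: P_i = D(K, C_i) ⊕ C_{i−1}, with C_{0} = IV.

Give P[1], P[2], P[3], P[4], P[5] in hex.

P[1] = 0x52, P[2] = 0x5C, P[3] = 0x7C, P[4] = 0x36, P[5] = 0xC8

P[1]: D(K, 0xBC) = 0xF9; 0xF9 ⊕ 0xAB = 0x52.
P[2]: D(K, 0xB3) = 0xE0; 0xE0 ⊕ 0xBC = 0x5C.
P[3]: D(K, 0x8E) = 0xCF; 0xCF ⊕ 0xB3 = 0x7C.
P[4]: D(K, 0xFB) = 0xB8; 0xB8 ⊕ 0x8E = 0x36.
P[5]: D(K, 0x82) = 0x33; 0x33 ⊕ 0xFB = 0xC8.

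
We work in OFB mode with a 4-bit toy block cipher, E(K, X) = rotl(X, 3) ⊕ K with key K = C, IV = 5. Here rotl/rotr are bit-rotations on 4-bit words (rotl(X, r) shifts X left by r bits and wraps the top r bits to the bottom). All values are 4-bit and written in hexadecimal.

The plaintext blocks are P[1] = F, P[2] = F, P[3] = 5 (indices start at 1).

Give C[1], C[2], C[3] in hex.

C[1] = 9, C[2] = 0, C[3] = 6

OFB encryption: S_i = E(K, S_{i−1}) with S_{0} = IV; C_i = P_i ⊕ S_i.
C[1]: S = E(K, 5) = 6; F ⊕ 6 = 9.
C[2]: S = E(K, 6) = F; F ⊕ F = 0.
C[3]: S = E(K, F) = 3; 5 ⊕ 3 = 6.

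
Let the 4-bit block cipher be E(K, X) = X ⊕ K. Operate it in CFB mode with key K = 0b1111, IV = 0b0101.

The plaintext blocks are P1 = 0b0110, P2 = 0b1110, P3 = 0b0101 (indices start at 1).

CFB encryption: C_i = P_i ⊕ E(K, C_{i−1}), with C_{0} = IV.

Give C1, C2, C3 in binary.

C1 = 0b1100, C2 = 0b1101, C3 = 0b0111

C1: E(K, 0b0101) = 0b1010; 0b0110 ⊕ 0b1010 = 0b1100.
C2: E(K, 0b1100) = 0b0011; 0b1110 ⊕ 0b0011 = 0b1101.
C3: E(K, 0b1101) = 0b0010; 0b0101 ⊕ 0b0010 = 0b0111.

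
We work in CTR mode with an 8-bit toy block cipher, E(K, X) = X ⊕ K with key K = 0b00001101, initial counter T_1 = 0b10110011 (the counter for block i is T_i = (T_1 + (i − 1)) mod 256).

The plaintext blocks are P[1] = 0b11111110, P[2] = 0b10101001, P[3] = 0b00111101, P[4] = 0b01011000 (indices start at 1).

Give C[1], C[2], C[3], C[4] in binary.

C[1] = 0b01000000, C[2] = 0b00010000, C[3] = 0b10000101, C[4] = 0b11100011

CTR encryption: S_i = E(K, T_i) where T_i is the counter for block i; C_i = P_i ⊕ S_i.
C[1]: T = 0b10110011, S = E(K, T) = 0b10111110; 0b11111110 ⊕ 0b10111110 = 0b01000000.
C[2]: T = 0b10110100, S = E(K, T) = 0b10111001; 0b10101001 ⊕ 0b10111001 = 0b00010000.
C[3]: T = 0b10110101, S = E(K, T) = 0b10111000; 0b00111101 ⊕ 0b10111000 = 0b10000101.
C[4]: T = 0b10110110, S = E(K, T) = 0b10111011; 0b01011000 ⊕ 0b10111011 = 0b11100011.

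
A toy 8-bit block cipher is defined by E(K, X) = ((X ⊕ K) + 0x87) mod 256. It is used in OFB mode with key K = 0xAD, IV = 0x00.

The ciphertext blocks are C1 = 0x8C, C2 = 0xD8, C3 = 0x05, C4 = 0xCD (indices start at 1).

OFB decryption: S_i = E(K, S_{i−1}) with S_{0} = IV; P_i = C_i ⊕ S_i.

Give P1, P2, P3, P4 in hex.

P1: S = E(K, 0x00) = 0x34; 0x8C ⊕ 0x34 = 0xB8.
P2: S = E(K, 0x34) = 0x20; 0xD8 ⊕ 0x20 = 0xF8.
P3: S = E(K, 0x20) = 0x14; 0x05 ⊕ 0x14 = 0x11.
P4: S = E(K, 0x14) = 0x40; 0xCD ⊕ 0x40 = 0x8D.

P1 = 0xB8, P2 = 0xF8, P3 = 0x11, P4 = 0x8D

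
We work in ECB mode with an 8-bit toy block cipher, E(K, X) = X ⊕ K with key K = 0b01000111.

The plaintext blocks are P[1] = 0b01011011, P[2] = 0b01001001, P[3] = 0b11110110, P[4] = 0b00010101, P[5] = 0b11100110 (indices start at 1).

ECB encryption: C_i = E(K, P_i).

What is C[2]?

C[2] = 0b00001110

C[2]: E(K, 0b01001001) = 0b00001110.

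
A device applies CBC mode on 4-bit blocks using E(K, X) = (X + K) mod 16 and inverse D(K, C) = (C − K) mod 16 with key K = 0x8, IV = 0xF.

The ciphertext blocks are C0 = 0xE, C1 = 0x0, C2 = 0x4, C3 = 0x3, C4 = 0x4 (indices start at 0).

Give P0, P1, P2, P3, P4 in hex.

P0 = 0x9, P1 = 0x6, P2 = 0xC, P3 = 0xF, P4 = 0xF

CBC decryption: P_i = D(K, C_i) ⊕ C_{i−1}, with C_{−1} = IV.
P0: D(K, 0xE) = 0x6; 0x6 ⊕ 0xF = 0x9.
P1: D(K, 0x0) = 0x8; 0x8 ⊕ 0xE = 0x6.
P2: D(K, 0x4) = 0xC; 0xC ⊕ 0x0 = 0xC.
P3: D(K, 0x3) = 0xB; 0xB ⊕ 0x4 = 0xF.
P4: D(K, 0x4) = 0xC; 0xC ⊕ 0x3 = 0xF.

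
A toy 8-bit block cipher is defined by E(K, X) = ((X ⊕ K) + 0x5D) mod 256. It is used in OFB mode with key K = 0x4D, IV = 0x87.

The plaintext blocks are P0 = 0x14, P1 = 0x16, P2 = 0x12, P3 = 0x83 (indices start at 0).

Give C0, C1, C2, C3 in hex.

C0 = 0x33, C1 = 0xD1, C2 = 0xF5, C3 = 0x84

OFB encryption: S_i = E(K, S_{i−1}) with S_{−1} = IV; C_i = P_i ⊕ S_i.
C0: S = E(K, 0x87) = 0x27; 0x14 ⊕ 0x27 = 0x33.
C1: S = E(K, 0x27) = 0xC7; 0x16 ⊕ 0xC7 = 0xD1.
C2: S = E(K, 0xC7) = 0xE7; 0x12 ⊕ 0xE7 = 0xF5.
C3: S = E(K, 0xE7) = 0x07; 0x83 ⊕ 0x07 = 0x84.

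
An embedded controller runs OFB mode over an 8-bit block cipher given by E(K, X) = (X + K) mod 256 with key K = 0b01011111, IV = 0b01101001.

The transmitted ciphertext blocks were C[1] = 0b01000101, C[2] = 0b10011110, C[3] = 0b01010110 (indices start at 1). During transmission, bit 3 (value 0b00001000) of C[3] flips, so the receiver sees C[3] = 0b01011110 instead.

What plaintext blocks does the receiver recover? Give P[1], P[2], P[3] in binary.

P[1] = 0b10001101, P[2] = 0b10111001, P[3] = 0b11011000

OFB decryption: S_i = E(K, S_{i−1}) with S_{0} = IV; P_i = C_i ⊕ S_i.
Only C[3] changed, to 0b01011110. In OFB, a change in C_i flips the same bit in P_i only; the keystream is unaffected. Decrypting the received ciphertext:
P[1]: S = E(K, 0b01101001) = 0b11001000; 0b01000101 ⊕ 0b11001000 = 0b10001101.
P[2]: S = E(K, 0b11001000) = 0b00100111; 0b10011110 ⊕ 0b00100111 = 0b10111001.
P[3]: S = E(K, 0b00100111) = 0b10000110; 0b01011110 ⊕ 0b10000110 = 0b11011000.
Blocks that differ from the original plaintext: P[3].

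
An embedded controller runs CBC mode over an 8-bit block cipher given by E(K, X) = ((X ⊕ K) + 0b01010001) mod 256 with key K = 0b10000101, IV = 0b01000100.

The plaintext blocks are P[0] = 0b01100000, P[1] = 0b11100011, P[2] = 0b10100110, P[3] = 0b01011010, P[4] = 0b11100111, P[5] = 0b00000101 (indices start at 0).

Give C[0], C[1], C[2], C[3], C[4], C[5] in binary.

C[0] = 0b11110010, C[1] = 0b11100101, C[2] = 0b00010111, C[3] = 0b00011001, C[4] = 0b11001100, C[5] = 0b10011101

CBC encryption: C_i = E(K, P_i ⊕ C_{i−1}), with C_{−1} = IV.
C[0]: P[0] ⊕ 0b01000100 = 0b00100100; E(K, 0b00100100) = 0b11110010.
C[1]: P[1] ⊕ 0b11110010 = 0b00010001; E(K, 0b00010001) = 0b11100101.
C[2]: P[2] ⊕ 0b11100101 = 0b01000011; E(K, 0b01000011) = 0b00010111.
C[3]: P[3] ⊕ 0b00010111 = 0b01001101; E(K, 0b01001101) = 0b00011001.
C[4]: P[4] ⊕ 0b00011001 = 0b11111110; E(K, 0b11111110) = 0b11001100.
C[5]: P[5] ⊕ 0b11001100 = 0b11001001; E(K, 0b11001001) = 0b10011101.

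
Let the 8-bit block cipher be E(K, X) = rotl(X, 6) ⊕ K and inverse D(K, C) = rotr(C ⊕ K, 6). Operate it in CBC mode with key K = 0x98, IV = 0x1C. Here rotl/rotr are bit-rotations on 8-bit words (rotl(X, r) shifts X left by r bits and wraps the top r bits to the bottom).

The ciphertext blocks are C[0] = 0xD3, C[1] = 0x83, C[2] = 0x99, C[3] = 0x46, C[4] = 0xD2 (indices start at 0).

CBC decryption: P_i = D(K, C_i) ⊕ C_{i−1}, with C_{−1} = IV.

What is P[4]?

P[4]: D(K, 0xD2) = 0x29; 0x29 ⊕ 0x46 = 0x6F.

P[4] = 0x6F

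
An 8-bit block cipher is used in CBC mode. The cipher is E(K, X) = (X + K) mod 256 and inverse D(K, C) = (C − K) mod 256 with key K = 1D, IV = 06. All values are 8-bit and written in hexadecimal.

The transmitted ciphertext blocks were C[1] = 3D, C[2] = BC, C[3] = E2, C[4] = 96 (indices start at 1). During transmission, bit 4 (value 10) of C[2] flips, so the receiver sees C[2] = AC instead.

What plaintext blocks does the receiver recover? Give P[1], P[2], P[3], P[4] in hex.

CBC decryption: P_i = D(K, C_i) ⊕ C_{i−1}, with C_{0} = IV.
Only C[2] changed, to AC. In CBC, a change in C_i garbles P_i and flips the same bit in P_{i+1}. Decrypting the received ciphertext:
P[1]: D(K, 3D) = 20; 20 ⊕ 06 = 26.
P[2]: D(K, AC) = 8F; 8F ⊕ 3D = B2.
P[3]: D(K, E2) = C5; C5 ⊕ AC = 69.
P[4]: D(K, 96) = 79; 79 ⊕ E2 = 9B.
Blocks that differ from the original plaintext: P[2], P[3].

P[1] = 26, P[2] = B2, P[3] = 69, P[4] = 9B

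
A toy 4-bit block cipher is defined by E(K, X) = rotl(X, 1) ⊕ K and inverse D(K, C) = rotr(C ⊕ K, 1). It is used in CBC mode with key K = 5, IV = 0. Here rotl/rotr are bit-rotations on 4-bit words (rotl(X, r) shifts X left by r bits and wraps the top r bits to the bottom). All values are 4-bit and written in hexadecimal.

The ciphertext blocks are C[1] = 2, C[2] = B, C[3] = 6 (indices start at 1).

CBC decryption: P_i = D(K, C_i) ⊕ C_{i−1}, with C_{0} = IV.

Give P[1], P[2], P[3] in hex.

P[1] = B, P[2] = 5, P[3] = 2

P[1]: D(K, 2) = B; B ⊕ 0 = B.
P[2]: D(K, B) = 7; 7 ⊕ 2 = 5.
P[3]: D(K, 6) = 9; 9 ⊕ B = 2.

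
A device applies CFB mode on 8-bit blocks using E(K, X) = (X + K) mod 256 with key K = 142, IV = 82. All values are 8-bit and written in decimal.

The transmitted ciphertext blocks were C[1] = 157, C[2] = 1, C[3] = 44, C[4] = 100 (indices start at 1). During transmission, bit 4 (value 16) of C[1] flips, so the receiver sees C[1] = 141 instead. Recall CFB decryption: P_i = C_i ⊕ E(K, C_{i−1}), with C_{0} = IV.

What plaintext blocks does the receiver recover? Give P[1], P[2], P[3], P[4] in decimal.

Only C[1] changed, to 141. In CFB, a change in C_i flips the same bit in P_i and garbles P_{i+1}. Decrypting the received ciphertext:
P[1]: E(K, 82) = 224; 141 ⊕ 224 = 109.
P[2]: E(K, 141) = 27; 1 ⊕ 27 = 26.
P[3]: E(K, 1) = 143; 44 ⊕ 143 = 163.
P[4]: E(K, 44) = 186; 100 ⊕ 186 = 222.
Blocks that differ from the original plaintext: P[1], P[2].

P[1] = 109, P[2] = 26, P[3] = 163, P[4] = 222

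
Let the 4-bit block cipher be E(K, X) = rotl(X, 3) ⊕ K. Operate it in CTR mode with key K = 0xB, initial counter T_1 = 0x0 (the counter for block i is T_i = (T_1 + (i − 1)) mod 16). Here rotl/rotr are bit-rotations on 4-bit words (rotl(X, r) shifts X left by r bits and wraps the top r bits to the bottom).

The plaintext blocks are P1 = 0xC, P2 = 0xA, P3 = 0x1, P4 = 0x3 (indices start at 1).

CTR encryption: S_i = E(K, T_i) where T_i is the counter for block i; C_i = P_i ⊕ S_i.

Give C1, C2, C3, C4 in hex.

C1 = 0x7, C2 = 0x9, C3 = 0xB, C4 = 0x1

C1: T = 0x0, S = E(K, T) = 0xB; 0xC ⊕ 0xB = 0x7.
C2: T = 0x1, S = E(K, T) = 0x3; 0xA ⊕ 0x3 = 0x9.
C3: T = 0x2, S = E(K, T) = 0xA; 0x1 ⊕ 0xA = 0xB.
C4: T = 0x3, S = E(K, T) = 0x2; 0x3 ⊕ 0x2 = 0x1.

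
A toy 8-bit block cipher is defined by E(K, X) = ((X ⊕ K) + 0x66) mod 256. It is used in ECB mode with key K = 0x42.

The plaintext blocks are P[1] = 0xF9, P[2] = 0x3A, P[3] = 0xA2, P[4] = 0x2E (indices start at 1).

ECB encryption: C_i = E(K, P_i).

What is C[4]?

C[4]: E(K, 0x2E) = 0xD2.

C[4] = 0xD2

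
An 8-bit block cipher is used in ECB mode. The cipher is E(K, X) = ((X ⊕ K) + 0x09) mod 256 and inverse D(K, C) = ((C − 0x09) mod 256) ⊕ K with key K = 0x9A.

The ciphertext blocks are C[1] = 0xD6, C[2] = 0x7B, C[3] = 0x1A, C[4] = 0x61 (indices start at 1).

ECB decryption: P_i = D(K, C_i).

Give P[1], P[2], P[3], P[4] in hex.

P[1]: D(K, 0xD6) = 0x57.
P[2]: D(K, 0x7B) = 0xE8.
P[3]: D(K, 0x1A) = 0x8B.
P[4]: D(K, 0x61) = 0xC2.

P[1] = 0x57, P[2] = 0xE8, P[3] = 0x8B, P[4] = 0xC2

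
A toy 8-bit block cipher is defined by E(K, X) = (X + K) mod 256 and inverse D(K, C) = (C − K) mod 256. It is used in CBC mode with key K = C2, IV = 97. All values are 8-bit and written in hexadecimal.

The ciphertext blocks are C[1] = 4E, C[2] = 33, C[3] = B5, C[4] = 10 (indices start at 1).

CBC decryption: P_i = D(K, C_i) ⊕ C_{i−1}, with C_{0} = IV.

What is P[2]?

P[2] = 3F

P[2]: D(K, 33) = 71; 71 ⊕ 4E = 3F.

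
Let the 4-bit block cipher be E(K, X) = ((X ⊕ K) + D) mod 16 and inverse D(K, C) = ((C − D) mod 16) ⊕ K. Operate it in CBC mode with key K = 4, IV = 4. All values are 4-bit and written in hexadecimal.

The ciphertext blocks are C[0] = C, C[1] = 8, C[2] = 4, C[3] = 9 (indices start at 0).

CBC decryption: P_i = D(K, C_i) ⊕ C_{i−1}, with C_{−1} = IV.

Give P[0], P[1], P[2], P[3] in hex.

P[0]: D(K, C) = B; B ⊕ 4 = F.
P[1]: D(K, 8) = F; F ⊕ C = 3.
P[2]: D(K, 4) = 3; 3 ⊕ 8 = B.
P[3]: D(K, 9) = 8; 8 ⊕ 4 = C.

P[0] = F, P[1] = 3, P[2] = B, P[3] = C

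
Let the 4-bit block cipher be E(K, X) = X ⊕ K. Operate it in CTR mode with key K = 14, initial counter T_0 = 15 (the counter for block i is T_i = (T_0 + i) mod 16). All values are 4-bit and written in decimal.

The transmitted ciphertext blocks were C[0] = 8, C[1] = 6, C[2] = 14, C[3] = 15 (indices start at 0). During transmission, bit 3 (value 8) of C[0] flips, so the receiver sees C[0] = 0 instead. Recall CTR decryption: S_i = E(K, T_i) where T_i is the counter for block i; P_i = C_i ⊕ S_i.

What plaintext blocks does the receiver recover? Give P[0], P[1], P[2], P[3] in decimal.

Only C[0] changed, to 0. In CTR, a change in C_i flips the same bit in P_i only; the keystream is unaffected. Decrypting the received ciphertext:
P[0]: T = 15, S = E(K, T) = 1; 0 ⊕ 1 = 1.
P[1]: T = 0, S = E(K, T) = 14; 6 ⊕ 14 = 8.
P[2]: T = 1, S = E(K, T) = 15; 14 ⊕ 15 = 1.
P[3]: T = 2, S = E(K, T) = 12; 15 ⊕ 12 = 3.
Blocks that differ from the original plaintext: P[0].

P[0] = 1, P[1] = 8, P[2] = 1, P[3] = 3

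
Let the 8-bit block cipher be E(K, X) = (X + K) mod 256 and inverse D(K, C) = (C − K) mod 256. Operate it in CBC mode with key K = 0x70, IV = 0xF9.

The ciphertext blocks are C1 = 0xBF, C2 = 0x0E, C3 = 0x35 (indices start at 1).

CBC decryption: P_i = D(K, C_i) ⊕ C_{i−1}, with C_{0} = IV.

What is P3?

P3 = 0xCB

P3: D(K, 0x35) = 0xC5; 0xC5 ⊕ 0x0E = 0xCB.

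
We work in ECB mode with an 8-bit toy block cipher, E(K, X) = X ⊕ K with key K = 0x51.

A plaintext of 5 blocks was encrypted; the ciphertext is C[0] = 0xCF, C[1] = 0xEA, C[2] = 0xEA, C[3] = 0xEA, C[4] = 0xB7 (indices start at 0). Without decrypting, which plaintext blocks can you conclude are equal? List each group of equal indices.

ECB encrypts each block independently with the same key, so equal ciphertext blocks imply equal plaintext blocks.
C[1] = C[2] = C[3] = 0xEA, so P[1] = P[2] = P[3].

P[1] = P[2] = P[3]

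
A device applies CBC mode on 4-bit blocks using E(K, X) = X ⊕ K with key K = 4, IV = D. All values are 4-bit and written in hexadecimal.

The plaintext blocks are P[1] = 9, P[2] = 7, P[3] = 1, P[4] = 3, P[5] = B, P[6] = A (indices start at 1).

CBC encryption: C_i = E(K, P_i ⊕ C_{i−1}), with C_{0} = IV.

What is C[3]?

C[3] = 6

C[1]: P[1] ⊕ D = 4; E(K, 4) = 0.
C[2]: P[2] ⊕ 0 = 7; E(K, 7) = 3.
C[3]: P[3] ⊕ 3 = 2; E(K, 2) = 6.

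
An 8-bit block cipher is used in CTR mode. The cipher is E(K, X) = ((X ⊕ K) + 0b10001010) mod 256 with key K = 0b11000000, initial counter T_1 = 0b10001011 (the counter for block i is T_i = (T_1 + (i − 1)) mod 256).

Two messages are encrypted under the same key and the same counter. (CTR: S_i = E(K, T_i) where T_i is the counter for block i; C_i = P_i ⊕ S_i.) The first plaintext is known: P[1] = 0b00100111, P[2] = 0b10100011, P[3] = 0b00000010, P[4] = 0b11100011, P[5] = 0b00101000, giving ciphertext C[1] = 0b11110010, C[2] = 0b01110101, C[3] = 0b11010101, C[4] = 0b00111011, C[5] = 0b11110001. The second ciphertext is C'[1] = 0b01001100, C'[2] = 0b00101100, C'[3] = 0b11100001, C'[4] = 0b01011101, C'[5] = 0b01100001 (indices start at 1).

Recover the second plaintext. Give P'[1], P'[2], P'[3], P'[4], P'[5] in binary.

P'[1] = 0b10011001, P'[2] = 0b11111010, P'[3] = 0b00110110, P'[4] = 0b10000101, P'[5] = 0b10111000

In CTR with a reused counter, both messages share the same keystream S_i, so C_i ⊕ C'_i = P_i ⊕ P'_i and thus P'_i = P_i ⊕ C_i ⊕ C'_i.
P'[1]: 0b00100111 ⊕ 0b11110010 ⊕ 0b01001100 = 0b10011001.
P'[2]: 0b10100011 ⊕ 0b01110101 ⊕ 0b00101100 = 0b11111010.
P'[3]: 0b00000010 ⊕ 0b11010101 ⊕ 0b11100001 = 0b00110110.
P'[4]: 0b11100011 ⊕ 0b00111011 ⊕ 0b01011101 = 0b10000101.
P'[5]: 0b00101000 ⊕ 0b11110001 ⊕ 0b01100001 = 0b10111000.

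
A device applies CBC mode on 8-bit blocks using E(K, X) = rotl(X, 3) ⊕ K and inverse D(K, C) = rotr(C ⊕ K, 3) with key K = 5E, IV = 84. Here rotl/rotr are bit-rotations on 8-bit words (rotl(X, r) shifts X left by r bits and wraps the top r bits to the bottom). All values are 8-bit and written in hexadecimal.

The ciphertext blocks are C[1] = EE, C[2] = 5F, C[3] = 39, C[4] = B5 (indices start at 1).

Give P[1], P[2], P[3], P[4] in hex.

P[1] = 92, P[2] = CE, P[3] = B3, P[4] = 44

CBC decryption: P_i = D(K, C_i) ⊕ C_{i−1}, with C_{0} = IV.
P[1]: D(K, EE) = 16; 16 ⊕ 84 = 92.
P[2]: D(K, 5F) = 20; 20 ⊕ EE = CE.
P[3]: D(K, 39) = EC; EC ⊕ 5F = B3.
P[4]: D(K, B5) = 7D; 7D ⊕ 39 = 44.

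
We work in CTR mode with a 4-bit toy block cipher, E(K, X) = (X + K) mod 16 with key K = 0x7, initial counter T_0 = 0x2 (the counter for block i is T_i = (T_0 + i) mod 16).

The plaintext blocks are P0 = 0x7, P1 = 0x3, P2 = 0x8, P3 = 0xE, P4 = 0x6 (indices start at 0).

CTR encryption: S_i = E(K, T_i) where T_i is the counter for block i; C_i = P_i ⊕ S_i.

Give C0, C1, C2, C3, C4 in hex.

C0 = 0xE, C1 = 0x9, C2 = 0x3, C3 = 0x2, C4 = 0xB

C0: T = 0x2, S = E(K, T) = 0x9; 0x7 ⊕ 0x9 = 0xE.
C1: T = 0x3, S = E(K, T) = 0xA; 0x3 ⊕ 0xA = 0x9.
C2: T = 0x4, S = E(K, T) = 0xB; 0x8 ⊕ 0xB = 0x3.
C3: T = 0x5, S = E(K, T) = 0xC; 0xE ⊕ 0xC = 0x2.
C4: T = 0x6, S = E(K, T) = 0xD; 0x6 ⊕ 0xD = 0xB.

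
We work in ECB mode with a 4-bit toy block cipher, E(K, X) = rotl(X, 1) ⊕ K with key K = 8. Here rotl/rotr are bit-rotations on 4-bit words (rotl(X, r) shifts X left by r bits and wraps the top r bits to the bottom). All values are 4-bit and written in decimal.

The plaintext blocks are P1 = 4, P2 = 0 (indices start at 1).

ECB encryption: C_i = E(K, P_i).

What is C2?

C2 = 8

C2: E(K, 0) = 8.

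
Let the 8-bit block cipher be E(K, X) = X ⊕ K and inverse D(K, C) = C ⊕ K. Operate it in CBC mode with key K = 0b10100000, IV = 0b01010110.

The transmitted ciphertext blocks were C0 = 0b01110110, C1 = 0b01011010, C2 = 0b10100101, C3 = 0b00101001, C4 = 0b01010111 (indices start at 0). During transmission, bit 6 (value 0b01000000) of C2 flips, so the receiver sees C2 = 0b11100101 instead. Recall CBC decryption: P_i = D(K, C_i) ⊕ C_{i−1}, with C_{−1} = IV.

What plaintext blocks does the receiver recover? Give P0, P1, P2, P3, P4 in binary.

P0 = 0b10000000, P1 = 0b10001100, P2 = 0b00011111, P3 = 0b01101100, P4 = 0b11011110

Only C2 changed, to 0b11100101. In CBC, a change in C_i garbles P_i and flips the same bit in P_{i+1}. Decrypting the received ciphertext:
P0: D(K, 0b01110110) = 0b11010110; 0b11010110 ⊕ 0b01010110 = 0b10000000.
P1: D(K, 0b01011010) = 0b11111010; 0b11111010 ⊕ 0b01110110 = 0b10001100.
P2: D(K, 0b11100101) = 0b01000101; 0b01000101 ⊕ 0b01011010 = 0b00011111.
P3: D(K, 0b00101001) = 0b10001001; 0b10001001 ⊕ 0b11100101 = 0b01101100.
P4: D(K, 0b01010111) = 0b11110111; 0b11110111 ⊕ 0b00101001 = 0b11011110.
Blocks that differ from the original plaintext: P2, P3.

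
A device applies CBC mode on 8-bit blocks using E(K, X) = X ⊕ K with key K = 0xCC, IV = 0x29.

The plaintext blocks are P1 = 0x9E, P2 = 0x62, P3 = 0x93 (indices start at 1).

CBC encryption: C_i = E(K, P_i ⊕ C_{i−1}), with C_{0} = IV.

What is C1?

C1: P1 ⊕ 0x29 = 0xB7; E(K, 0xB7) = 0x7B.

C1 = 0x7B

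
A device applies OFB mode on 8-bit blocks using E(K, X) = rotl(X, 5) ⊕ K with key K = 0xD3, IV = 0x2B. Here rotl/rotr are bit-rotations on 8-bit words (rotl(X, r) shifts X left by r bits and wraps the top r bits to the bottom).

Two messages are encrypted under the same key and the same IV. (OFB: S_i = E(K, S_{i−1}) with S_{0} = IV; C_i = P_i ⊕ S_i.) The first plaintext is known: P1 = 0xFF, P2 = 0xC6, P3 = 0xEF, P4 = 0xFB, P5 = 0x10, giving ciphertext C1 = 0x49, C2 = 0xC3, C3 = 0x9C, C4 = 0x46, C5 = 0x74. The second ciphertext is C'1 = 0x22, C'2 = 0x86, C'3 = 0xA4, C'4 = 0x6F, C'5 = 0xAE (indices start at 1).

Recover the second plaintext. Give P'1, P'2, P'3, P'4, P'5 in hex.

P'1 = 0x94, P'2 = 0x83, P'3 = 0xD7, P'4 = 0xD2, P'5 = 0xCA

In OFB with a reused IV, both messages share the same keystream S_i, so C_i ⊕ C'_i = P_i ⊕ P'_i and thus P'_i = P_i ⊕ C_i ⊕ C'_i.
P'1: 0xFF ⊕ 0x49 ⊕ 0x22 = 0x94.
P'2: 0xC6 ⊕ 0xC3 ⊕ 0x86 = 0x83.
P'3: 0xEF ⊕ 0x9C ⊕ 0xA4 = 0xD7.
P'4: 0xFB ⊕ 0x46 ⊕ 0x6F = 0xD2.
P'5: 0x10 ⊕ 0x74 ⊕ 0xAE = 0xCA.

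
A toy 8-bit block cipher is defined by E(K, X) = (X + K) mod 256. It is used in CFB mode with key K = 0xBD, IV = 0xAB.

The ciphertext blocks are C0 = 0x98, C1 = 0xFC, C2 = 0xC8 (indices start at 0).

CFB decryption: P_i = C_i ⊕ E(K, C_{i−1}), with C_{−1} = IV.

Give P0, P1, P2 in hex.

P0: E(K, 0xAB) = 0x68; 0x98 ⊕ 0x68 = 0xF0.
P1: E(K, 0x98) = 0x55; 0xFC ⊕ 0x55 = 0xA9.
P2: E(K, 0xFC) = 0xB9; 0xC8 ⊕ 0xB9 = 0x71.

P0 = 0xF0, P1 = 0xA9, P2 = 0x71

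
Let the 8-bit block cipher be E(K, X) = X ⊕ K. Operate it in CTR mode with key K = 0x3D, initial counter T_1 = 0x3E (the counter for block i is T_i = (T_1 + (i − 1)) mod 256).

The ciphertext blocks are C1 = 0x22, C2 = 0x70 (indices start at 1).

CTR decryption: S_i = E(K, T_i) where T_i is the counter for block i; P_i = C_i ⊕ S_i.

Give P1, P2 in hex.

P1: T = 0x3E, S = E(K, T) = 0x03; 0x22 ⊕ 0x03 = 0x21.
P2: T = 0x3F, S = E(K, T) = 0x02; 0x70 ⊕ 0x02 = 0x72.

P1 = 0x21, P2 = 0x72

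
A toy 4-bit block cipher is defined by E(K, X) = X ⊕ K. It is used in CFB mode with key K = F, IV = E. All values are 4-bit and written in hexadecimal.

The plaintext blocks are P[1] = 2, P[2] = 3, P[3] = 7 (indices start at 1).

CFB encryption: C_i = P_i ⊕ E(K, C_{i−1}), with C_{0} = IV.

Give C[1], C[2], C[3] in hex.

C[1] = 3, C[2] = F, C[3] = 7

C[1]: E(K, E) = 1; 2 ⊕ 1 = 3.
C[2]: E(K, 3) = C; 3 ⊕ C = F.
C[3]: E(K, F) = 0; 7 ⊕ 0 = 7.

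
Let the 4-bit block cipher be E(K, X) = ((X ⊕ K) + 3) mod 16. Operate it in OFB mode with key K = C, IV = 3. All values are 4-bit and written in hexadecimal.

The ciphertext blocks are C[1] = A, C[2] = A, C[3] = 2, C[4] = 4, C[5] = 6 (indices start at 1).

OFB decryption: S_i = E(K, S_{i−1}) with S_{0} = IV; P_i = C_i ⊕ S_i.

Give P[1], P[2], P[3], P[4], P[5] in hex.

P[1] = 8, P[2] = B, P[3] = 2, P[4] = B, P[5] = 0

P[1]: S = E(K, 3) = 2; A ⊕ 2 = 8.
P[2]: S = E(K, 2) = 1; A ⊕ 1 = B.
P[3]: S = E(K, 1) = 0; 2 ⊕ 0 = 2.
P[4]: S = E(K, 0) = F; 4 ⊕ F = B.
P[5]: S = E(K, F) = 6; 6 ⊕ 6 = 0.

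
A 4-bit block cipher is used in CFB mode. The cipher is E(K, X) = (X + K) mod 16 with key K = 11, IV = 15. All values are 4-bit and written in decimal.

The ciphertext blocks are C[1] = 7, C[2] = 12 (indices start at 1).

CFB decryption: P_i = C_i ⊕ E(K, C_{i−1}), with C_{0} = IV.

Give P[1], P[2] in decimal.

P[1]: E(K, 15) = 10; 7 ⊕ 10 = 13.
P[2]: E(K, 7) = 2; 12 ⊕ 2 = 14.

P[1] = 13, P[2] = 14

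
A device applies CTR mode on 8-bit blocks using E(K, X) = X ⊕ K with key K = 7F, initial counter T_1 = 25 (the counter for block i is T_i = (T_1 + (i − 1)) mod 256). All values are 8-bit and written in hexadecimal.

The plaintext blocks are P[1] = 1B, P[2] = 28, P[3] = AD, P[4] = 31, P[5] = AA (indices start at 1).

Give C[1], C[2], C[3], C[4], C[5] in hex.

C[1] = 41, C[2] = 71, C[3] = F5, C[4] = 66, C[5] = FC

CTR encryption: S_i = E(K, T_i) where T_i is the counter for block i; C_i = P_i ⊕ S_i.
C[1]: T = 25, S = E(K, T) = 5A; 1B ⊕ 5A = 41.
C[2]: T = 26, S = E(K, T) = 59; 28 ⊕ 59 = 71.
C[3]: T = 27, S = E(K, T) = 58; AD ⊕ 58 = F5.
C[4]: T = 28, S = E(K, T) = 57; 31 ⊕ 57 = 66.
C[5]: T = 29, S = E(K, T) = 56; AA ⊕ 56 = FC.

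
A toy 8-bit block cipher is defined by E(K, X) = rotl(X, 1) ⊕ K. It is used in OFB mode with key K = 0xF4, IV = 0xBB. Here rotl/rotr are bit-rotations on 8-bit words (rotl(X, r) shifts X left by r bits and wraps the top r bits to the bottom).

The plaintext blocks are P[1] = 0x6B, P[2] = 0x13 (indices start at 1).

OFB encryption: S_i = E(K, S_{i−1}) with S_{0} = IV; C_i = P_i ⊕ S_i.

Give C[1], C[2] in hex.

C[1] = 0xE8, C[2] = 0xE0

C[1]: S = E(K, 0xBB) = 0x83; 0x6B ⊕ 0x83 = 0xE8.
C[2]: S = E(K, 0x83) = 0xF3; 0x13 ⊕ 0xF3 = 0xE0.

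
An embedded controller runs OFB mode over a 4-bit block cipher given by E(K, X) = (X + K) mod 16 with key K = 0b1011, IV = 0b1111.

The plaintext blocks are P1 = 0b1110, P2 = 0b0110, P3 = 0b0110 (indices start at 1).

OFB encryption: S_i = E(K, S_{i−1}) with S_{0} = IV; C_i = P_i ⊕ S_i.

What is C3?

C1: S = E(K, 0b1111) = 0b1010; 0b1110 ⊕ 0b1010 = 0b0100.
C2: S = E(K, 0b1010) = 0b0101; 0b0110 ⊕ 0b0101 = 0b0011.
C3: S = E(K, 0b0101) = 0b0000; 0b0110 ⊕ 0b0000 = 0b0110.

C3 = 0b0110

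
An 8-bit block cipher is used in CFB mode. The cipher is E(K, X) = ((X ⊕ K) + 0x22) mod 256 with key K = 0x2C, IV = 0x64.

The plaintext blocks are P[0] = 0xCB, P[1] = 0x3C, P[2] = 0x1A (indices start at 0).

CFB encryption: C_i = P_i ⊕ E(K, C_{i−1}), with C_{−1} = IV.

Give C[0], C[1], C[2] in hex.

C[0] = 0xA1, C[1] = 0x93, C[2] = 0xFB

C[0]: E(K, 0x64) = 0x6A; 0xCB ⊕ 0x6A = 0xA1.
C[1]: E(K, 0xA1) = 0xAF; 0x3C ⊕ 0xAF = 0x93.
C[2]: E(K, 0x93) = 0xE1; 0x1A ⊕ 0xE1 = 0xFB.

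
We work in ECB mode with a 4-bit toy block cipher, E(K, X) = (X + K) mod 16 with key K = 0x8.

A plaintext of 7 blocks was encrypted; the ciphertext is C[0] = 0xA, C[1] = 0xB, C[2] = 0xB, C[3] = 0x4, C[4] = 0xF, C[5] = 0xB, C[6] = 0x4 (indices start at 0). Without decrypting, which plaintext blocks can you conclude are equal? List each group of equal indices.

ECB encrypts each block independently with the same key, so equal ciphertext blocks imply equal plaintext blocks.
C[1] = C[2] = C[5] = 0xB, so P[1] = P[2] = P[5].
C[3] = C[6] = 0x4, so P[3] = P[6].

P[1] = P[2] = P[5]; P[3] = P[6]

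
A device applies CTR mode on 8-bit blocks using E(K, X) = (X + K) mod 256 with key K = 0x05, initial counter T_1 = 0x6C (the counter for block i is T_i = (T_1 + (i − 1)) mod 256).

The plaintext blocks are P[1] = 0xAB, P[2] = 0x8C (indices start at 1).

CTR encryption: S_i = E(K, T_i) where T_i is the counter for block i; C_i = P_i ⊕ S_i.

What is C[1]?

C[1] = 0xDA

C[1]: T = 0x6C, S = E(K, T) = 0x71; 0xAB ⊕ 0x71 = 0xDA.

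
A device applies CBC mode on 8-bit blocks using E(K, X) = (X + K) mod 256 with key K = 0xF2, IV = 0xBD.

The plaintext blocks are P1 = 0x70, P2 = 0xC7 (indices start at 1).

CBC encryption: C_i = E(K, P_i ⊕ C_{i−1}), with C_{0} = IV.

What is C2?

C2 = 0x6A

C1: P1 ⊕ 0xBD = 0xCD; E(K, 0xCD) = 0xBF.
C2: P2 ⊕ 0xBF = 0x78; E(K, 0x78) = 0x6A.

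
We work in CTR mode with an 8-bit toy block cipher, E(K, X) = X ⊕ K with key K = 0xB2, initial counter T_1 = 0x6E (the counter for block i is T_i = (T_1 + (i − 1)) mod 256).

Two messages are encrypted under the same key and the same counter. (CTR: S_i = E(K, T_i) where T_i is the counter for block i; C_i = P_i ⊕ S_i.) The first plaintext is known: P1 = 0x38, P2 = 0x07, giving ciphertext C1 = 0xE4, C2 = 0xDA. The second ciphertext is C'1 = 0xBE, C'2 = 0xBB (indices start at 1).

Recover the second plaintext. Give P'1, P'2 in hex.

In CTR with a reused counter, both messages share the same keystream S_i, so C_i ⊕ C'_i = P_i ⊕ P'_i and thus P'_i = P_i ⊕ C_i ⊕ C'_i.
P'1: 0x38 ⊕ 0xE4 ⊕ 0xBE = 0x62.
P'2: 0x07 ⊕ 0xDA ⊕ 0xBB = 0x66.

P'1 = 0x62, P'2 = 0x66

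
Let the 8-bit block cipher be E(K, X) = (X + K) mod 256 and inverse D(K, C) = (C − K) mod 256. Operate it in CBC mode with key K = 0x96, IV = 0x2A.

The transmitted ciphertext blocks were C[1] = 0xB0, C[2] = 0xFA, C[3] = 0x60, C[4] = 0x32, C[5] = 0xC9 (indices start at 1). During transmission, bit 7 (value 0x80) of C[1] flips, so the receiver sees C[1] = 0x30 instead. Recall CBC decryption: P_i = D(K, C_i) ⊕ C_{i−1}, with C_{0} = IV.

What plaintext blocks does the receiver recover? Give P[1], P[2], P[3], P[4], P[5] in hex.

Only C[1] changed, to 0x30. In CBC, a change in C_i garbles P_i and flips the same bit in P_{i+1}. Decrypting the received ciphertext:
P[1]: D(K, 0x30) = 0x9A; 0x9A ⊕ 0x2A = 0xB0.
P[2]: D(K, 0xFA) = 0x64; 0x64 ⊕ 0x30 = 0x54.
P[3]: D(K, 0x60) = 0xCA; 0xCA ⊕ 0xFA = 0x30.
P[4]: D(K, 0x32) = 0x9C; 0x9C ⊕ 0x60 = 0xFC.
P[5]: D(K, 0xC9) = 0x33; 0x33 ⊕ 0x32 = 0x01.
Blocks that differ from the original plaintext: P[1], P[2].

P[1] = 0xB0, P[2] = 0x54, P[3] = 0x30, P[4] = 0xFC, P[5] = 0x01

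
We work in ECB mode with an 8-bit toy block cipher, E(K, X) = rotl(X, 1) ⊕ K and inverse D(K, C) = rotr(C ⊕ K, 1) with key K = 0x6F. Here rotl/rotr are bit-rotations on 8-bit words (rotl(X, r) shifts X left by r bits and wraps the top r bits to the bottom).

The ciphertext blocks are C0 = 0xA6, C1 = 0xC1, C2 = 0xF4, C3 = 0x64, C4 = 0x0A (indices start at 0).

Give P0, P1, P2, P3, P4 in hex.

ECB decryption: P_i = D(K, C_i).
P0: D(K, 0xA6) = 0xE4.
P1: D(K, 0xC1) = 0x57.
P2: D(K, 0xF4) = 0xCD.
P3: D(K, 0x64) = 0x85.
P4: D(K, 0x0A) = 0xB2.

P0 = 0xE4, P1 = 0x57, P2 = 0xCD, P3 = 0x85, P4 = 0xB2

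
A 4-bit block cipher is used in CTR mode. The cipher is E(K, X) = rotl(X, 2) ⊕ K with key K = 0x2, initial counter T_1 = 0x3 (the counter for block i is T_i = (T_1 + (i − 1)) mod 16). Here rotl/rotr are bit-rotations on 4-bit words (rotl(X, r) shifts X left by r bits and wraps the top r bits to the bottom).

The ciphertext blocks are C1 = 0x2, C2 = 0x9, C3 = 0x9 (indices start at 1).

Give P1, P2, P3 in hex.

CTR decryption: S_i = E(K, T_i) where T_i is the counter for block i; P_i = C_i ⊕ S_i.
P1: T = 0x3, S = E(K, T) = 0xE; 0x2 ⊕ 0xE = 0xC.
P2: T = 0x4, S = E(K, T) = 0x3; 0x9 ⊕ 0x3 = 0xA.
P3: T = 0x5, S = E(K, T) = 0x7; 0x9 ⊕ 0x7 = 0xE.

P1 = 0xC, P2 = 0xA, P3 = 0xE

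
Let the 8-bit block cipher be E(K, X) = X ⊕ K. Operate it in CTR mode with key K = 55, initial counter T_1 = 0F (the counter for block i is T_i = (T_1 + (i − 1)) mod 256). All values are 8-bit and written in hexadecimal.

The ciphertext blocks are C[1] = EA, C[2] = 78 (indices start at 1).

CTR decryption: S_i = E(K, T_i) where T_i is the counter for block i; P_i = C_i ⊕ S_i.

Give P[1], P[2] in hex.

P[1]: T = 0F, S = E(K, T) = 5A; EA ⊕ 5A = B0.
P[2]: T = 10, S = E(K, T) = 45; 78 ⊕ 45 = 3D.

P[1] = B0, P[2] = 3D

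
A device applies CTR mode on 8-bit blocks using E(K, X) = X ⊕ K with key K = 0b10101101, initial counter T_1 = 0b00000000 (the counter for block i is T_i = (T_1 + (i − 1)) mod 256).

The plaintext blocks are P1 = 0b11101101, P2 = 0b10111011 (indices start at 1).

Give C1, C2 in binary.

C1 = 0b01000000, C2 = 0b00010111

CTR encryption: S_i = E(K, T_i) where T_i is the counter for block i; C_i = P_i ⊕ S_i.
C1: T = 0b00000000, S = E(K, T) = 0b10101101; 0b11101101 ⊕ 0b10101101 = 0b01000000.
C2: T = 0b00000001, S = E(K, T) = 0b10101100; 0b10111011 ⊕ 0b10101100 = 0b00010111.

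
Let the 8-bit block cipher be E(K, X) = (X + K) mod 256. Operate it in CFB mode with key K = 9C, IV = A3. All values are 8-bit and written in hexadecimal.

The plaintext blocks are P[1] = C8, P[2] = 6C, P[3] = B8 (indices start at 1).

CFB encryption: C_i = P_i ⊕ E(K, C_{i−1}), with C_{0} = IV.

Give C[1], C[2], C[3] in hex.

C[1]: E(K, A3) = 3F; C8 ⊕ 3F = F7.
C[2]: E(K, F7) = 93; 6C ⊕ 93 = FF.
C[3]: E(K, FF) = 9B; B8 ⊕ 9B = 23.

C[1] = F7, C[2] = FF, C[3] = 23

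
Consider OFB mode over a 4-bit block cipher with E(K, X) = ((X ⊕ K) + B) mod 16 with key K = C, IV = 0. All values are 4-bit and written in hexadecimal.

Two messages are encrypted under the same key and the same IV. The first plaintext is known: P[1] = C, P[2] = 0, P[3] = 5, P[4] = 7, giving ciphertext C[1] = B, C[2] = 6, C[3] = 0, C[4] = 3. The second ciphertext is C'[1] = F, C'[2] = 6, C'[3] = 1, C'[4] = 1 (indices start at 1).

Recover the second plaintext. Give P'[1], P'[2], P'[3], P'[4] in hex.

P'[1] = 8, P'[2] = 0, P'[3] = 4, P'[4] = 5

In OFB with a reused IV, both messages share the same keystream S_i, so C_i ⊕ C'_i = P_i ⊕ P'_i and thus P'_i = P_i ⊕ C_i ⊕ C'_i.
P'[1]: C ⊕ B ⊕ F = 8.
P'[2]: 0 ⊕ 6 ⊕ 6 = 0.
P'[3]: 5 ⊕ 0 ⊕ 1 = 4.
P'[4]: 7 ⊕ 3 ⊕ 1 = 5.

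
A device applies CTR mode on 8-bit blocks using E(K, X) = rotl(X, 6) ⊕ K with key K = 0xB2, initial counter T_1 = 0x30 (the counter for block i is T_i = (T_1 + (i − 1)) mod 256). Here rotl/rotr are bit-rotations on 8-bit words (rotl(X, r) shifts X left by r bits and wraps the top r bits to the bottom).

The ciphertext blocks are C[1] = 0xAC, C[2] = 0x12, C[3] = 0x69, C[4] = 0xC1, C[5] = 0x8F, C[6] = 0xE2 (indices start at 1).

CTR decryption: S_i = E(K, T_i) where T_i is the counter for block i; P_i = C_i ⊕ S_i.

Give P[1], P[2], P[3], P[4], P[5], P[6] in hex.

P[1]: T = 0x30, S = E(K, T) = 0xBE; 0xAC ⊕ 0xBE = 0x12.
P[2]: T = 0x31, S = E(K, T) = 0xFE; 0x12 ⊕ 0xFE = 0xEC.
P[3]: T = 0x32, S = E(K, T) = 0x3E; 0x69 ⊕ 0x3E = 0x57.
P[4]: T = 0x33, S = E(K, T) = 0x7E; 0xC1 ⊕ 0x7E = 0xBF.
P[5]: T = 0x34, S = E(K, T) = 0xBF; 0x8F ⊕ 0xBF = 0x30.
P[6]: T = 0x35, S = E(K, T) = 0xFF; 0xE2 ⊕ 0xFF = 0x1D.

P[1] = 0x12, P[2] = 0xEC, P[3] = 0x57, P[4] = 0xBF, P[5] = 0x30, P[6] = 0x1D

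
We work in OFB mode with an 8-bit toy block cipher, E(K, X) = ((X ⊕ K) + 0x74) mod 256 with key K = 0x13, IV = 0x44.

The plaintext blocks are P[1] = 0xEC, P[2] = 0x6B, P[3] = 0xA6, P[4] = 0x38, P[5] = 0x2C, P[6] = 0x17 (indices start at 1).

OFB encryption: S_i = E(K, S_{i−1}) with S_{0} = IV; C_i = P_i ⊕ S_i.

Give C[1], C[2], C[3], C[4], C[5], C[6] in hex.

C[1]: S = E(K, 0x44) = 0xCB; 0xEC ⊕ 0xCB = 0x27.
C[2]: S = E(K, 0xCB) = 0x4C; 0x6B ⊕ 0x4C = 0x27.
C[3]: S = E(K, 0x4C) = 0xD3; 0xA6 ⊕ 0xD3 = 0x75.
C[4]: S = E(K, 0xD3) = 0x34; 0x38 ⊕ 0x34 = 0x0C.
C[5]: S = E(K, 0x34) = 0x9B; 0x2C ⊕ 0x9B = 0xB7.
C[6]: S = E(K, 0x9B) = 0xFC; 0x17 ⊕ 0xFC = 0xEB.

C[1] = 0x27, C[2] = 0x27, C[3] = 0x75, C[4] = 0x0C, C[5] = 0xB7, C[6] = 0xEB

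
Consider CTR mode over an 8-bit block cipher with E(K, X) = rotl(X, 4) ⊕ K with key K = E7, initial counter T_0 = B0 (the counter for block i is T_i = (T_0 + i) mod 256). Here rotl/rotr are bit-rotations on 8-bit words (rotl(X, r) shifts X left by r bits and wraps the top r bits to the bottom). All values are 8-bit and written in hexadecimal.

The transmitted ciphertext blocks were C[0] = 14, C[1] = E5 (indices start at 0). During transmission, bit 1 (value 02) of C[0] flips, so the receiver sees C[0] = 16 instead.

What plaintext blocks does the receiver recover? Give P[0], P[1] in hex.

P[0] = FA, P[1] = 19

CTR decryption: S_i = E(K, T_i) where T_i is the counter for block i; P_i = C_i ⊕ S_i.
Only C[0] changed, to 16. In CTR, a change in C_i flips the same bit in P_i only; the keystream is unaffected. Decrypting the received ciphertext:
P[0]: T = B0, S = E(K, T) = EC; 16 ⊕ EC = FA.
P[1]: T = B1, S = E(K, T) = FC; E5 ⊕ FC = 19.
Blocks that differ from the original plaintext: P[0].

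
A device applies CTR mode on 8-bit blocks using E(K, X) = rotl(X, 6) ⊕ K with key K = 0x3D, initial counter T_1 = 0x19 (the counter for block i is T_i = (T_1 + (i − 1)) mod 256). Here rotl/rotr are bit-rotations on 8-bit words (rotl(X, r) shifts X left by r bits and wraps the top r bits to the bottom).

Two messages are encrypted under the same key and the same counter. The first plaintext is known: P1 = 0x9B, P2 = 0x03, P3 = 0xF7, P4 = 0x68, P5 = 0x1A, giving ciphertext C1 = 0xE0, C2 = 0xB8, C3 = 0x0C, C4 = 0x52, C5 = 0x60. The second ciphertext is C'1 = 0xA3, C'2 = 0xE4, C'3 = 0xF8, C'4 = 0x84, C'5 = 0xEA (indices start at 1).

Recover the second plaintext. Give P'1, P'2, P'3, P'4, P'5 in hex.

P'1 = 0xD8, P'2 = 0x5F, P'3 = 0x03, P'4 = 0xBE, P'5 = 0x90

In CTR with a reused counter, both messages share the same keystream S_i, so C_i ⊕ C'_i = P_i ⊕ P'_i and thus P'_i = P_i ⊕ C_i ⊕ C'_i.
P'1: 0x9B ⊕ 0xE0 ⊕ 0xA3 = 0xD8.
P'2: 0x03 ⊕ 0xB8 ⊕ 0xE4 = 0x5F.
P'3: 0xF7 ⊕ 0x0C ⊕ 0xF8 = 0x03.
P'4: 0x68 ⊕ 0x52 ⊕ 0x84 = 0xBE.
P'5: 0x1A ⊕ 0x60 ⊕ 0xEA = 0x90.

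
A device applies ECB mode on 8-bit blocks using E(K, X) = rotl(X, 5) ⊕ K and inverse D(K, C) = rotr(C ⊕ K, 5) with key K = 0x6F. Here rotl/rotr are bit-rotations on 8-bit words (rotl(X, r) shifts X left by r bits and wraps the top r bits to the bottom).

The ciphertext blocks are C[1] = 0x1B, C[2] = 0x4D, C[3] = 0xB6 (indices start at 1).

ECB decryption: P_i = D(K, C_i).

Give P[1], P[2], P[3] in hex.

P[1]: D(K, 0x1B) = 0xA3.
P[2]: D(K, 0x4D) = 0x11.
P[3]: D(K, 0xB6) = 0xCE.

P[1] = 0xA3, P[2] = 0x11, P[3] = 0xCE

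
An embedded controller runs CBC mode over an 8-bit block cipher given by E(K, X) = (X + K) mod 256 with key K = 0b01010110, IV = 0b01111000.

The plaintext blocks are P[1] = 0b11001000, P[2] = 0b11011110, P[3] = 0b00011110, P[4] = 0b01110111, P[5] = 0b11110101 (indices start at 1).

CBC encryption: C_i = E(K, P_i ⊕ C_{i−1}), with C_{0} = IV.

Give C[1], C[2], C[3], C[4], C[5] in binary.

C[1] = 0b00000110, C[2] = 0b00101110, C[3] = 0b10000110, C[4] = 0b01000111, C[5] = 0b00001000

C[1]: P[1] ⊕ 0b01111000 = 0b10110000; E(K, 0b10110000) = 0b00000110.
C[2]: P[2] ⊕ 0b00000110 = 0b11011000; E(K, 0b11011000) = 0b00101110.
C[3]: P[3] ⊕ 0b00101110 = 0b00110000; E(K, 0b00110000) = 0b10000110.
C[4]: P[4] ⊕ 0b10000110 = 0b11110001; E(K, 0b11110001) = 0b01000111.
C[5]: P[5] ⊕ 0b01000111 = 0b10110010; E(K, 0b10110010) = 0b00001000.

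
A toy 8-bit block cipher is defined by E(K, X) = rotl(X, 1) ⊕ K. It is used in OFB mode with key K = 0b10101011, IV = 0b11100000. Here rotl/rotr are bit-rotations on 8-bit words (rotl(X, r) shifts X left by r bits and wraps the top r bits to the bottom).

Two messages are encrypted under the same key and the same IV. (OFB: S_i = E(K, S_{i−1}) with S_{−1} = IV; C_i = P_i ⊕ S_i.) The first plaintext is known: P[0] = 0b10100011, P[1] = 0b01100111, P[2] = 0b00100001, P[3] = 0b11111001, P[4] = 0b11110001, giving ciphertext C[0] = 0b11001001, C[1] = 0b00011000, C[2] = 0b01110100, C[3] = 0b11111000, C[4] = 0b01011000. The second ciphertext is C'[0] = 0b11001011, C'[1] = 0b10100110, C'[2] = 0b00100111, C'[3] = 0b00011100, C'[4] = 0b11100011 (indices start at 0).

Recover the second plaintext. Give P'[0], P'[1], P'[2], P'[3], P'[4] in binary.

P'[0] = 0b10100001, P'[1] = 0b11011001, P'[2] = 0b01110010, P'[3] = 0b00011101, P'[4] = 0b01001010

In OFB with a reused IV, both messages share the same keystream S_i, so C_i ⊕ C'_i = P_i ⊕ P'_i and thus P'_i = P_i ⊕ C_i ⊕ C'_i.
P'[0]: 0b10100011 ⊕ 0b11001001 ⊕ 0b11001011 = 0b10100001.
P'[1]: 0b01100111 ⊕ 0b00011000 ⊕ 0b10100110 = 0b11011001.
P'[2]: 0b00100001 ⊕ 0b01110100 ⊕ 0b00100111 = 0b01110010.
P'[3]: 0b11111001 ⊕ 0b11111000 ⊕ 0b00011100 = 0b00011101.
P'[4]: 0b11110001 ⊕ 0b01011000 ⊕ 0b11100011 = 0b01001010.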